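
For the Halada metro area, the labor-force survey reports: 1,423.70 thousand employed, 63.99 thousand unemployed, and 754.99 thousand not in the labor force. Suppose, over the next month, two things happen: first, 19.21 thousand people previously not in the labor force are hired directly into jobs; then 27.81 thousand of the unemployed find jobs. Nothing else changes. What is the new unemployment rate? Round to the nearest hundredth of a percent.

New unemployment rate ≈ 2.40%.

Initially, labor force = 1,423.70 + 63.99 = 1,487.69 thousand, so u = 63.99/1,487.69 = 4.30%.
After the first change, employed and labor force both rise by 19.21; unemployed unchanged → E = 1,442.91, U = 63.99, labor force = 1,506.90 thousand.
After the second change, unemployed falls and employed rises by 27.81; labor force unchanged → E = 1,470.72, U = 36.18, labor force = 1,506.90 thousand.
New unemployment rate = 36.18 / 1,506.90 = 2.40%.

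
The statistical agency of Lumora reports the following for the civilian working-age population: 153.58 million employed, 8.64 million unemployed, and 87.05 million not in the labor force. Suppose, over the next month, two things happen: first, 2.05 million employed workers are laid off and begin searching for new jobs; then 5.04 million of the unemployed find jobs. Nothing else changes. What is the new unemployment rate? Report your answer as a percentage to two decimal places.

New unemployment rate ≈ 3.48%.

Initially, labor force = 153.58 + 8.64 = 162.22 million, so u = 8.64/162.22 = 5.33%.
After the first change, employed falls and unemployed rises by 2.05; labor force unchanged → E = 151.53, U = 10.69, labor force = 162.22 million.
After the second change, unemployed falls and employed rises by 5.04; labor force unchanged → E = 156.57, U = 5.65, labor force = 162.22 million.
New unemployment rate = 5.65 / 162.22 = 3.48%.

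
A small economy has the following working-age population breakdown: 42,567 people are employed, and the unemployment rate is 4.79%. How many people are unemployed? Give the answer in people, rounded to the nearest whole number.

About 2,142 are unemployed.

Let U be the number unemployed. The labor force is E + U, and U/(E+U) = 0.0479.
So U = 0.0479 × 42,567 / (1 − 0.0479) = 2038.96 / 0.9521 ≈ 2,142.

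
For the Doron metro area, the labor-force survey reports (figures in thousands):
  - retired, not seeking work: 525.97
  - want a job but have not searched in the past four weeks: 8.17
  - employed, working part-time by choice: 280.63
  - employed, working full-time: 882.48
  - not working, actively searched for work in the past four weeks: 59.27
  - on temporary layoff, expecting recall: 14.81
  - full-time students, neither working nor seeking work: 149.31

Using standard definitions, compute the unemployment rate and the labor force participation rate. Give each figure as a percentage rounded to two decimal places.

Unemployment rate ≈ 5.99%; labor force participation rate ≈ 64.42%.

Employed = 280.63 + 882.48 = 1,163.11 thousand.
Unemployed = 59.27 + 14.81 = 74.08 thousand (jobless and actively searching, or on temporary layoff).
Labor force = 1,163.11 + 74.08 = 1,237.19 thousand.
Not in labor force = 525.97 + 8.17 + 149.31 = 683.45 thousand (those not working and not actively searching are outside the labor force — including those who want a job but have given up searching).
Civilian working-age population = 1,237.19 + 683.45 = 1,920.64 thousand.
Unemployment rate = 74.08 / 1,237.19 = 5.99%.
Labor force participation rate = 1,237.19 / 1,920.64 = 64.42%.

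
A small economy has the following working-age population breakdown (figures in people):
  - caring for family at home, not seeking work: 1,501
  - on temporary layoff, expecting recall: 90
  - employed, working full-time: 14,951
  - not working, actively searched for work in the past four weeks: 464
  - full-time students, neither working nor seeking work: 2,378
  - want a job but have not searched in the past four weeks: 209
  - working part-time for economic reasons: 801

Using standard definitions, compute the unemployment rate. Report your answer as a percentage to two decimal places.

Unemployment rate ≈ 3.40%.

Employed = 14,951 + 801 = 15,752 (anyone who worked, including part-time for economic reasons, counts as employed).
Unemployed = 90 + 464 = 554 (jobless and actively searching, or on temporary layoff).
Labor force = 15,752 + 554 = 16,306.
Unemployment rate = 554 / 16,306 = 3.40%.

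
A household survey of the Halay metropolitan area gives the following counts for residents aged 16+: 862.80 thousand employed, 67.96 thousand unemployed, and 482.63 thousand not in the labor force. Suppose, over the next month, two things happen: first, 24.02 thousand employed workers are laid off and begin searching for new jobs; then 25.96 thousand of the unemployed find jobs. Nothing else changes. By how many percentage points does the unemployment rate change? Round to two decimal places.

The unemployment rate changes by −0.21 percentage points.

Initially, labor force = 862.80 + 67.96 = 930.76 thousand, so u = 67.96/930.76 = 7.30%.
After the first change, employed falls and unemployed rises by 24.02; labor force unchanged → E = 838.78, U = 91.98, labor force = 930.76 thousand.
After the second change, unemployed falls and employed rises by 25.96; labor force unchanged → E = 864.74, U = 66.02, labor force = 930.76 thousand.
New unemployment rate = 66.02 / 930.76 = 7.09%.
Change = 7.09% − 7.30% = −0.21 percentage points.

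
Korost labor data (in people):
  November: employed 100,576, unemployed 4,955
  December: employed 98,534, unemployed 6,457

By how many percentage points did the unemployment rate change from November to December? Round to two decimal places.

The unemployment rate changed by +1.45 percentage points.

November: labor force = 100,576 + 4,955 = 105,531; u = 4,955/105,531 = 4.70%.
December: labor force = 98,534 + 6,457 = 104,991; u = 6,457/104,991 = 6.15%.
Change = 6.15% − 4.70% = +1.45 pp.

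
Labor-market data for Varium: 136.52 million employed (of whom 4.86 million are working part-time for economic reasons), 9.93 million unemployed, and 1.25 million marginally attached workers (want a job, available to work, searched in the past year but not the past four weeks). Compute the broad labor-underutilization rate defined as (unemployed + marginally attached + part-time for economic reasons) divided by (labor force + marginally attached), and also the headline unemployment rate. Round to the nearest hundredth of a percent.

Labor force = 136.52 + 9.93 = 146.45 million.
Numerator = 9.93 + 1.25 + 4.86 = 16.04 million.
Denominator = 146.45 + 1.25 = 147.70 million.
Broad rate = 16.04 / 147.70 = 10.86%.
Headline unemployment rate = 9.93 / 146.45 = 6.78%.

Broad underutilization rate ≈ 10.86%; headline unemployment rate ≈ 6.78%.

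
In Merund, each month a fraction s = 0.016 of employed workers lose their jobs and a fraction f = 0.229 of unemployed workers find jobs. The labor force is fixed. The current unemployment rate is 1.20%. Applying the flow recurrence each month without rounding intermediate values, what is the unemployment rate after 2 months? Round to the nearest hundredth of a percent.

With a fixed labor force, u_{t+1} = u_t + s·(1−u_t) − f·u_t = u_t·(1−s−f) + s.
Here 1−s−f = 0.755 and s = 0.016.
u_1 = 0.012000 × 0.755 + 0.016 = 0.025060.
u_2 = 0.025060 × 0.755 + 0.016 = 0.034920.

Unemployment rate after two months ≈ 3.49%.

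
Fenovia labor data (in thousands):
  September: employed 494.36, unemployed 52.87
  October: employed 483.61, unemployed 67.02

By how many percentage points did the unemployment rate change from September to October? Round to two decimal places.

The unemployment rate changed by +2.51 percentage points.

September: labor force = 494.36 + 52.87 = 547.23; u = 52.87/547.23 = 9.66%.
October: labor force = 483.61 + 67.02 = 550.63; u = 67.02/550.63 = 12.17%.
Change = 12.17% − 9.66% = +2.51 pp.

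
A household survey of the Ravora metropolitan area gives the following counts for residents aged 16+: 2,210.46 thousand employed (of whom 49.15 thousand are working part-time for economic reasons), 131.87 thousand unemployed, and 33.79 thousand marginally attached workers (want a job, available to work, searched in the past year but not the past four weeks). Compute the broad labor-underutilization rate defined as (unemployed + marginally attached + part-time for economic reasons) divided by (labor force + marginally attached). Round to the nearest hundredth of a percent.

Broad underutilization rate ≈ 9.04%.

Labor force = 2,210.46 + 131.87 = 2,342.33 thousand.
Numerator = 131.87 + 33.79 + 49.15 = 214.81 thousand.
Denominator = 2,342.33 + 33.79 = 2,376.12 thousand.
Broad rate = 214.81 / 2,376.12 = 9.04%.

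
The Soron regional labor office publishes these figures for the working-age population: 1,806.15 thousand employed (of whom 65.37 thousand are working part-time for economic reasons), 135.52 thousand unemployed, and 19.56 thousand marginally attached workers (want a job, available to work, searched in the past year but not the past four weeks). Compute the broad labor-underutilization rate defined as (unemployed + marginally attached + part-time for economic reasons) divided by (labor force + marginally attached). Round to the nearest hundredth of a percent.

Broad underutilization rate ≈ 11.24%.

Labor force = 1,806.15 + 135.52 = 1,941.67 thousand.
Numerator = 135.52 + 19.56 + 65.37 = 220.45 thousand.
Denominator = 1,941.67 + 19.56 = 1,961.23 thousand.
Broad rate = 220.45 / 1,961.23 = 11.24%.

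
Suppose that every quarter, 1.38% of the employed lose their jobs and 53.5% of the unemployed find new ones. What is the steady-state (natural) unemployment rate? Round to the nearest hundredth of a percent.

At steady state the flows balance: s·E = f·U, so U/(E+U) = s/(s+f).
u* = 1.38 / (1.38 + 53.5) = 1.38 / 54.88 = 2.51%.

Steady-state unemployment rate ≈ 2.51%.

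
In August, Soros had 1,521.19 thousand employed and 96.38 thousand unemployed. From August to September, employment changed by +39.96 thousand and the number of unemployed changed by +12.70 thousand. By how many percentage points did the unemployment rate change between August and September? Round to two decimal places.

August: labor force = 1,521.19 + 96.38 = 1,617.57; u = 96.38/1,617.57 = 5.96%.
September: labor force = 1,561.15 + 109.08 = 1,670.23; u = 109.08/1,670.23 = 6.53%.
Change = 6.53% − 5.96% = +0.57 pp.

The unemployment rate changed by +0.57 percentage points.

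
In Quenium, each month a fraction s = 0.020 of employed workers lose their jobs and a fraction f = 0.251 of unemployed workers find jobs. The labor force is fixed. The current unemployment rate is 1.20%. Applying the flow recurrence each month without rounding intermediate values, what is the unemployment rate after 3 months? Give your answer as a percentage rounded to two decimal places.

Unemployment rate after three months ≈ 4.99%.

With a fixed labor force, u_{t+1} = u_t + s·(1−u_t) − f·u_t = u_t·(1−s−f) + s.
Here 1−s−f = 0.729 and s = 0.020.
u_1 = 0.012000 × 0.729 + 0.020 = 0.028748.
u_2 = 0.028748 × 0.729 + 0.020 = 0.040957.
u_3 = 0.040957 × 0.729 + 0.020 = 0.049858.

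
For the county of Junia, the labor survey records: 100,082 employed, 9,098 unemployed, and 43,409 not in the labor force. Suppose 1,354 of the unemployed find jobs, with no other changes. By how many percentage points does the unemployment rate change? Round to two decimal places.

The unemployment rate changes by −1.24 percentage points.

Initially, labor force = 100,082 + 9,098 = 109,180, so u = 9,098/109,180 = 8.33%.
After the change, unemployed falls and employed rises by 1,354; labor force unchanged → E = 101,436, U = 7,744, labor force = 109,180.
New unemployment rate = 7,744 / 109,180 = 7.09%.
Change = 7.09% − 8.33% = −1.24 percentage points.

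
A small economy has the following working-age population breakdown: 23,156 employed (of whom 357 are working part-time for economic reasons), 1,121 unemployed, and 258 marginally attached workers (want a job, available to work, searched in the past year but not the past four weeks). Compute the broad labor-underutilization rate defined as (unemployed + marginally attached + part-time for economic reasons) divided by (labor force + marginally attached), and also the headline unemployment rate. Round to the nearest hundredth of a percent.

Broad underutilization rate ≈ 7.08%; headline unemployment rate ≈ 4.62%.

Labor force = 23,156 + 1,121 = 24,277.
Numerator = 1,121 + 258 + 357 = 1,736.
Denominator = 24,277 + 258 = 24,535.
Broad rate = 1,736 / 24,535 = 7.08%.
Headline unemployment rate = 1,121 / 24,277 = 4.62%.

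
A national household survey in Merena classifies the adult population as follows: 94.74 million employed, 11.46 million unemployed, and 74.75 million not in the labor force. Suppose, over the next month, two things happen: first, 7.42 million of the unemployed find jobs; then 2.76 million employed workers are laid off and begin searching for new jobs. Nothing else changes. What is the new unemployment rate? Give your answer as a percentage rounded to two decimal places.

Initially, labor force = 94.74 + 11.46 = 106.20 million, so u = 11.46/106.20 = 10.79%.
After the first change, unemployed falls and employed rises by 7.42; labor force unchanged → E = 102.16, U = 4.04, labor force = 106.20 million.
After the second change, employed falls and unemployed rises by 2.76; labor force unchanged → E = 99.40, U = 6.80, labor force = 106.20 million.
New unemployment rate = 6.80 / 106.20 = 6.40%.

New unemployment rate ≈ 6.40%.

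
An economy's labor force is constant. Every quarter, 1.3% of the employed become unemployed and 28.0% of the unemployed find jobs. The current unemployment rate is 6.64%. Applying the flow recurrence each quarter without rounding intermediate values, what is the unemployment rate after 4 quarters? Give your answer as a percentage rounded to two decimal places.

With a fixed labor force, u_{t+1} = u_t + s·(1−u_t) − f·u_t = u_t·(1−s−f) + s.
Here 1−s−f = 0.707 and s = 0.013.
u_1 = 0.066400 × 0.707 + 0.013 = 0.059945.
u_2 = 0.059945 × 0.707 + 0.013 = 0.055381.
u_3 = 0.055381 × 0.707 + 0.013 = 0.052154.
u_4 = 0.052154 × 0.707 + 0.013 = 0.049873.

Unemployment rate after four quarters ≈ 4.99%.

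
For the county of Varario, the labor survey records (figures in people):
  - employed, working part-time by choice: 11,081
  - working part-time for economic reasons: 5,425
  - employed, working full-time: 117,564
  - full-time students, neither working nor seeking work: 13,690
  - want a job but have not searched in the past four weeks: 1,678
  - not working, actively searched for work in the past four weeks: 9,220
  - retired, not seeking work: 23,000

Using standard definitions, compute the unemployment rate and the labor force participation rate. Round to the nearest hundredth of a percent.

Employed = 11,081 + 5,425 + 117,564 = 134,070 (anyone who worked, including part-time for economic reasons, counts as employed).
Unemployed = 9,220.
Labor force = 134,070 + 9,220 = 143,290.
Not in labor force = 13,690 + 1,678 + 23,000 = 38,368 (those not working and not actively searching are outside the labor force — including those who want a job but have given up searching).
Civilian working-age population = 143,290 + 38,368 = 181,658.
Unemployment rate = 9,220 / 143,290 = 6.43%.
Labor force participation rate = 143,290 / 181,658 = 78.88%.

Unemployment rate ≈ 6.43%; labor force participation rate ≈ 78.88%.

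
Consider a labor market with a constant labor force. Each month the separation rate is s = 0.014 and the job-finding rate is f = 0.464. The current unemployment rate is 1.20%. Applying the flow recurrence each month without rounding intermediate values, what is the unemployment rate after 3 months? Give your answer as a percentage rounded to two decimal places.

Unemployment rate after three months ≈ 2.68%.

With a fixed labor force, u_{t+1} = u_t + s·(1−u_t) − f·u_t = u_t·(1−s−f) + s.
Here 1−s−f = 0.522 and s = 0.014.
u_1 = 0.012000 × 0.522 + 0.014 = 0.020264.
u_2 = 0.020264 × 0.522 + 0.014 = 0.024578.
u_3 = 0.024578 × 0.522 + 0.014 = 0.026830.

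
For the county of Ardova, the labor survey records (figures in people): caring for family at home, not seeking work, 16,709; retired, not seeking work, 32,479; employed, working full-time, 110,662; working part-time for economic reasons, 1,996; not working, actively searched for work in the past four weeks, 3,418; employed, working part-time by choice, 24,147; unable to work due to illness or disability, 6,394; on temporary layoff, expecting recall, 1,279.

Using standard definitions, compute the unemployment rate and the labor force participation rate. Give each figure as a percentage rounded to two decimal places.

Unemployment rate ≈ 3.32%; labor force participation rate ≈ 71.80%.

Employed = 110,662 + 1,996 + 24,147 = 136,805 (anyone who worked, including part-time for economic reasons, counts as employed).
Unemployed = 3,418 + 1,279 = 4,697 (jobless and actively searching, or on temporary layoff).
Labor force = 136,805 + 4,697 = 141,502.
Not in labor force = 16,709 + 32,479 + 6,394 = 55,582 (those not working and not actively searching are outside the labor force).
Civilian working-age population = 141,502 + 55,582 = 197,084.
Unemployment rate = 4,697 / 141,502 = 3.32%.
Labor force participation rate = 141,502 / 197,084 = 71.80%.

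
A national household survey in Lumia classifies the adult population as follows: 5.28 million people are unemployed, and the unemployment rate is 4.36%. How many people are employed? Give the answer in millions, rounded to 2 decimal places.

About 115.82 million are employed.

Labor force = U / u = 5.28 / 0.0436 ≈ 121.10 million.
Employed = labor force − unemployed = 121.10 − 5.28 = 115.82 million.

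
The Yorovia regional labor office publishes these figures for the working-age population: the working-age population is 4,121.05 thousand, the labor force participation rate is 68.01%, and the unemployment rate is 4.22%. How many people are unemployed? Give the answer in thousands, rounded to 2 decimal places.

Labor force = 0.6801 × 4,121.05 = 2,802.73 thousand.
Unemployed = 0.0422 × 2,802.73 ≈ 118.28 thousand.

About 118.28 thousand are unemployed.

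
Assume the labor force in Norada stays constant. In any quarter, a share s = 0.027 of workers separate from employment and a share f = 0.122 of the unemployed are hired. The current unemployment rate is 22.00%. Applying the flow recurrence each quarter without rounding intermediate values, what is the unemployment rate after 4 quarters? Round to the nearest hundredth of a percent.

With a fixed labor force, u_{t+1} = u_t + s·(1−u_t) − f·u_t = u_t·(1−s−f) + s.
Here 1−s−f = 0.851 and s = 0.027.
u_1 = 0.220000 × 0.851 + 0.027 = 0.214220.
u_2 = 0.214220 × 0.851 + 0.027 = 0.209301.
u_3 = 0.209301 × 0.851 + 0.027 = 0.205115.
u_4 = 0.205115 × 0.851 + 0.027 = 0.201553.

Unemployment rate after four quarters ≈ 20.16%.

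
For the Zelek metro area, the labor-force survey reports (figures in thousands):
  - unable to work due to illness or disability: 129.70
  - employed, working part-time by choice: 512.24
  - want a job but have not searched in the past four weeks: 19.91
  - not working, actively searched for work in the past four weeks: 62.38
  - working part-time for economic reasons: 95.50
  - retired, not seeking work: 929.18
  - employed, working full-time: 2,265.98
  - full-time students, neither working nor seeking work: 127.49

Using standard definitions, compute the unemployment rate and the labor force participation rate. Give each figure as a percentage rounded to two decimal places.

Employed = 512.24 + 95.50 + 2,265.98 = 2,873.72 thousand (anyone who worked, including part-time for economic reasons, counts as employed).
Unemployed = 62.38 thousand.
Labor force = 2,873.72 + 62.38 = 2,936.10 thousand.
Not in labor force = 129.70 + 19.91 + 929.18 + 127.49 = 1,206.28 thousand (those not working and not actively searching are outside the labor force — including those who want a job but have given up searching).
Civilian working-age population = 2,936.10 + 1,206.28 = 4,142.38 thousand.
Unemployment rate = 62.38 / 2,936.10 = 2.12%.
Labor force participation rate = 2,936.10 / 4,142.38 = 70.88%.

Unemployment rate ≈ 2.12%; labor force participation rate ≈ 70.88%.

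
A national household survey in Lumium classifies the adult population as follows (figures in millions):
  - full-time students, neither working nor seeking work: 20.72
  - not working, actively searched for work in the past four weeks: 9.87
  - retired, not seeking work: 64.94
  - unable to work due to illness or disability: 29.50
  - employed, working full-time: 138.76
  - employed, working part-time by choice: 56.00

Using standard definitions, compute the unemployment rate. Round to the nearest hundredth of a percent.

Unemployment rate ≈ 4.82%.

Employed = 138.76 + 56.00 = 194.76 million.
Unemployed = 9.87 million.
Labor force = 194.76 + 9.87 = 204.63 million.
Unemployment rate = 9.87 / 204.63 = 4.82%.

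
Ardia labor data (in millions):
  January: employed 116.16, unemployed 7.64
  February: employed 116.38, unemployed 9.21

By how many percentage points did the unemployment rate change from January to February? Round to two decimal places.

The unemployment rate changed by +1.16 percentage points.

January: labor force = 116.16 + 7.64 = 123.80; u = 7.64/123.80 = 6.17%.
February: labor force = 116.38 + 9.21 = 125.59; u = 9.21/125.59 = 7.33%.
Change = 7.33% − 6.17% = +1.16 pp.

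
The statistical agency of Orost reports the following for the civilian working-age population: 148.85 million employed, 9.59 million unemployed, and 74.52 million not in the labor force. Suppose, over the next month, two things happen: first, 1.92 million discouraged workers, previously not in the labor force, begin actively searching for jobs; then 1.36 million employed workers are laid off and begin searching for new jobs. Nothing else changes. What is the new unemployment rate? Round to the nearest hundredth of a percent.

Initially, labor force = 148.85 + 9.59 = 158.44 million, so u = 9.59/158.44 = 6.05%.
After the first change, unemployed and labor force both rise by 1.92 → E = 148.85, U = 11.51, labor force = 160.36 million.
After the second change, employed falls and unemployed rises by 1.36; labor force unchanged → E = 147.49, U = 12.87, labor force = 160.36 million.
New unemployment rate = 12.87 / 160.36 = 8.03%.

New unemployment rate ≈ 8.03%.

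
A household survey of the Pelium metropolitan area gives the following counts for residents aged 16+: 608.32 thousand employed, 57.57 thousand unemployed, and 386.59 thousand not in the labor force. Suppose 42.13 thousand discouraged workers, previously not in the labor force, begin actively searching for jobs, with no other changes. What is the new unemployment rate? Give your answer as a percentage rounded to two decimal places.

Initially, labor force = 608.32 + 57.57 = 665.89 thousand, so u = 57.57/665.89 = 8.65%.
After the change, unemployed and labor force both rise by 42.13 → E = 608.32, U = 99.70, labor force = 708.02 thousand.
New unemployment rate = 99.70 / 708.02 = 14.08%.

New unemployment rate ≈ 14.08%.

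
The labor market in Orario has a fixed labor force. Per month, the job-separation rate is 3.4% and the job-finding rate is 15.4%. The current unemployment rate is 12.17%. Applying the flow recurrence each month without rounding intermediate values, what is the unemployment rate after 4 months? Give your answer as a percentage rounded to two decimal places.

Unemployment rate after four months ≈ 15.51%.

With a fixed labor force, u_{t+1} = u_t + s·(1−u_t) − f·u_t = u_t·(1−s−f) + s.
Here 1−s−f = 0.812 and s = 0.034.
u_1 = 0.121700 × 0.812 + 0.034 = 0.132820.
u_2 = 0.132820 × 0.812 + 0.034 = 0.141850.
u_3 = 0.141850 × 0.812 + 0.034 = 0.149182.
u_4 = 0.149182 × 0.812 + 0.034 = 0.155136.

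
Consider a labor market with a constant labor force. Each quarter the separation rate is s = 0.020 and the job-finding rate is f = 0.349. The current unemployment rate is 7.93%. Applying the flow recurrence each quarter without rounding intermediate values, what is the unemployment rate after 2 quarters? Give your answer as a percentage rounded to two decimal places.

Unemployment rate after two quarters ≈ 6.42%.

With a fixed labor force, u_{t+1} = u_t + s·(1−u_t) − f·u_t = u_t·(1−s−f) + s.
Here 1−s−f = 0.631 and s = 0.020.
u_1 = 0.079300 × 0.631 + 0.020 = 0.070038.
u_2 = 0.070038 × 0.631 + 0.020 = 0.064194.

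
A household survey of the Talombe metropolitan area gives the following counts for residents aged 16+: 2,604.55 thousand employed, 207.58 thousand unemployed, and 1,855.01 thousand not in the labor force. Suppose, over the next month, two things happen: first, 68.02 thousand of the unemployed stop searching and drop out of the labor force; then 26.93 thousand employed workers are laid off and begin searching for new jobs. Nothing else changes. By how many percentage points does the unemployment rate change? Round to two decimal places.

The unemployment rate changes by −1.31 percentage points.

Initially, labor force = 2,604.55 + 207.58 = 2,812.13 thousand, so u = 207.58/2,812.13 = 7.38%.
After the first change, unemployed and labor force both fall by 68.02 → E = 2,604.55, U = 139.56, labor force = 2,744.11 thousand.
After the second change, employed falls and unemployed rises by 26.93; labor force unchanged → E = 2,577.62, U = 166.49, labor force = 2,744.11 thousand.
New unemployment rate = 166.49 / 2,744.11 = 6.07%.
Change = 6.07% − 7.38% = −1.31 percentage points.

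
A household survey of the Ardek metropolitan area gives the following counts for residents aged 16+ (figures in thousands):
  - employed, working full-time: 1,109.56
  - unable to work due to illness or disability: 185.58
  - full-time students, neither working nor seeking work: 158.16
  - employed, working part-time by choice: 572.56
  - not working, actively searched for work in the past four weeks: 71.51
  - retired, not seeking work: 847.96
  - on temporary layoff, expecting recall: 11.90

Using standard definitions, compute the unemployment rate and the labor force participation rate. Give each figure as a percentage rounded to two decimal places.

Unemployment rate ≈ 4.72%; labor force participation rate ≈ 59.70%.

Employed = 1,109.56 + 572.56 = 1,682.12 thousand.
Unemployed = 71.51 + 11.90 = 83.41 thousand (jobless and actively searching, or on temporary layoff).
Labor force = 1,682.12 + 83.41 = 1,765.53 thousand.
Not in labor force = 185.58 + 158.16 + 847.96 = 1,191.70 thousand (those not working and not actively searching are outside the labor force).
Civilian working-age population = 1,765.53 + 1,191.70 = 2,957.23 thousand.
Unemployment rate = 83.41 / 1,765.53 = 4.72%.
Labor force participation rate = 1,765.53 / 2,957.23 = 59.70%.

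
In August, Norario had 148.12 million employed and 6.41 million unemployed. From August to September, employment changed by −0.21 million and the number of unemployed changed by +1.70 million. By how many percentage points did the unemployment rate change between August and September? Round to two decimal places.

The unemployment rate changed by +1.05 percentage points.

August: labor force = 148.12 + 6.41 = 154.53; u = 6.41/154.53 = 4.15%.
September: labor force = 147.91 + 8.11 = 156.02; u = 8.11/156.02 = 5.20%.
Change = 5.20% − 4.15% = +1.05 pp.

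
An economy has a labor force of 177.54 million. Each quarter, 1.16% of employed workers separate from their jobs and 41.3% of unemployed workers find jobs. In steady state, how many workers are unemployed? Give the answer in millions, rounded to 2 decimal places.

About 4.85 million are unemployed in steady state.

Steady-state unemployment rate u* = s/(s+f) = 1.16/(1.16+41.3) = 0.027320.
Unemployed = u* × labor force = 0.027320 × 177.54 ≈ 4.85 million.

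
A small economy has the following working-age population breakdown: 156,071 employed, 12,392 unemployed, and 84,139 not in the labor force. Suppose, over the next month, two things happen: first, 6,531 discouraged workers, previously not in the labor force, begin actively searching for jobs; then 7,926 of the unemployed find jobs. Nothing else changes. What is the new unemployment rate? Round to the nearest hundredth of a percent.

Initially, labor force = 156,071 + 12,392 = 168,463, so u = 12,392/168,463 = 7.36%.
After the first change, unemployed and labor force both rise by 6,531 → E = 156,071, U = 18,923, labor force = 174,994.
After the second change, unemployed falls and employed rises by 7,926; labor force unchanged → E = 163,997, U = 10,997, labor force = 174,994.
New unemployment rate = 10,997 / 174,994 = 6.28%.

New unemployment rate ≈ 6.28%.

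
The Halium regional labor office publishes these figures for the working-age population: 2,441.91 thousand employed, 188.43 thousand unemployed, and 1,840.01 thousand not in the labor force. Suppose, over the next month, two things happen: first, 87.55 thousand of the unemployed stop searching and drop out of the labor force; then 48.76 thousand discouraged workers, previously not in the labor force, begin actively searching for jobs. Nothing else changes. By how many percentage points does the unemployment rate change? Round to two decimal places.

Initially, labor force = 2,441.91 + 188.43 = 2,630.34 thousand, so u = 188.43/2,630.34 = 7.16%.
After the first change, unemployed and labor force both fall by 87.55 → E = 2,441.91, U = 100.88, labor force = 2,542.79 thousand.
After the second change, unemployed and labor force both rise by 48.76 → E = 2,441.91, U = 149.64, labor force = 2,591.55 thousand.
New unemployment rate = 149.64 / 2,591.55 = 5.77%.
Change = 5.77% − 7.16% = −1.39 percentage points.

The unemployment rate changes by −1.39 percentage points.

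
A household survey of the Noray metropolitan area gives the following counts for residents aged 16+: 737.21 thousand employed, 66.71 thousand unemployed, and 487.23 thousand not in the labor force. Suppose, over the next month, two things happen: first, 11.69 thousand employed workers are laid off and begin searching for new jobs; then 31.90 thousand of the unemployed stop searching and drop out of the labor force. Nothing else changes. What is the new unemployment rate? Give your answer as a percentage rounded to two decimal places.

New unemployment rate ≈ 6.02%.

Initially, labor force = 737.21 + 66.71 = 803.92 thousand, so u = 66.71/803.92 = 8.30%.
After the first change, employed falls and unemployed rises by 11.69; labor force unchanged → E = 725.52, U = 78.40, labor force = 803.92 thousand.
After the second change, unemployed and labor force both fall by 31.90 → E = 725.52, U = 46.50, labor force = 772.02 thousand.
New unemployment rate = 46.50 / 772.02 = 6.02%.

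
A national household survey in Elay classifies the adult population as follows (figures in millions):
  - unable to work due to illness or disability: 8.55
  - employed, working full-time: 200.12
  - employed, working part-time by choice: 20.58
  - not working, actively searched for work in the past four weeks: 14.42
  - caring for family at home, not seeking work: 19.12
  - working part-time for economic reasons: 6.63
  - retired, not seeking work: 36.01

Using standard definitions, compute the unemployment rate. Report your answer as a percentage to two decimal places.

Unemployment rate ≈ 5.96%.

Employed = 200.12 + 20.58 + 6.63 = 227.33 million (anyone who worked, including part-time for economic reasons, counts as employed).
Unemployed = 14.42 million.
Labor force = 227.33 + 14.42 = 241.75 million.
Unemployment rate = 14.42 / 241.75 = 5.96%.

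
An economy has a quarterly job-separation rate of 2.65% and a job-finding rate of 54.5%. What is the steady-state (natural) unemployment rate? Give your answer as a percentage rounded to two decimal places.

Steady-state unemployment rate ≈ 4.64%.

At steady state the flows balance: s·E = f·U, so U/(E+U) = s/(s+f).
u* = 2.65 / (2.65 + 54.5) = 2.65 / 57.15 = 4.64%.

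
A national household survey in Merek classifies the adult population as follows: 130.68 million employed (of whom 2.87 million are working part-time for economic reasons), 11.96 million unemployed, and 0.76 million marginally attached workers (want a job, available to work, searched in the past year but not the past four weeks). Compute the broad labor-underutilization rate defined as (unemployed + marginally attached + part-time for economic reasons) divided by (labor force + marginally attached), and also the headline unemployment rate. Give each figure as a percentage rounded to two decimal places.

Broad underutilization rate ≈ 10.87%; headline unemployment rate ≈ 8.38%.

Labor force = 130.68 + 11.96 = 142.64 million.
Numerator = 11.96 + 0.76 + 2.87 = 15.59 million.
Denominator = 142.64 + 0.76 = 143.40 million.
Broad rate = 15.59 / 143.40 = 10.87%.
Headline unemployment rate = 11.96 / 142.64 = 8.38%.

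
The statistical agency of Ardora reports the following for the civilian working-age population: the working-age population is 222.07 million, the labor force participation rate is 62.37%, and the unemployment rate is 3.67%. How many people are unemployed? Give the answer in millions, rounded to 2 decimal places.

Labor force = 0.6237 × 222.07 = 138.51 million.
Unemployed = 0.0367 × 138.51 ≈ 5.08 million.

About 5.08 million are unemployed.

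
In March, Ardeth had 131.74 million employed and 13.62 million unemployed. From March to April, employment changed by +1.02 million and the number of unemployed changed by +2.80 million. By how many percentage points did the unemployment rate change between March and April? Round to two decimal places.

March: labor force = 131.74 + 13.62 = 145.36; u = 13.62/145.36 = 9.37%.
April: labor force = 132.76 + 16.42 = 149.18; u = 16.42/149.18 = 11.01%.
Change = 11.01% − 9.37% = +1.64 pp.

The unemployment rate changed by +1.64 percentage points.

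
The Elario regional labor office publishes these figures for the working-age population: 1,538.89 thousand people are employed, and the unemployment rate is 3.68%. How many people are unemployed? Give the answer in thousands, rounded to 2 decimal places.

Let U be the number unemployed. The labor force is E + U, and U/(E+U) = 0.0368.
So U = 0.0368 × 1,538.89 / (1 − 0.0368) = 56.6312 / 0.9632 ≈ 58.79 thousand.

About 58.79 thousand are unemployed.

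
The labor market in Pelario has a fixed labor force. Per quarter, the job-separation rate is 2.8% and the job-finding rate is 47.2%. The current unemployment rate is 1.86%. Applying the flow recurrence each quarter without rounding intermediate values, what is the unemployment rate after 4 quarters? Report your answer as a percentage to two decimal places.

With a fixed labor force, u_{t+1} = u_t + s·(1−u_t) − f·u_t = u_t·(1−s−f) + s.
Here 1−s−f = 0.500 and s = 0.028.
u_1 = 0.018600 × 0.500 + 0.028 = 0.037300.
u_2 = 0.037300 × 0.500 + 0.028 = 0.046650.
u_3 = 0.046650 × 0.500 + 0.028 = 0.051325.
u_4 = 0.051325 × 0.500 + 0.028 = 0.053663.

Unemployment rate after four quarters ≈ 5.37%.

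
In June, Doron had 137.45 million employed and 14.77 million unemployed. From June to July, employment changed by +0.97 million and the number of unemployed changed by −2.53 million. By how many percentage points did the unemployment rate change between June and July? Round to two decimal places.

June: labor force = 137.45 + 14.77 = 152.22; u = 14.77/152.22 = 9.70%.
July: labor force = 138.42 + 12.24 = 150.66; u = 12.24/150.66 = 8.12%.
Change = 8.12% − 9.70% = −1.58 pp.

The unemployment rate changed by −1.58 percentage points.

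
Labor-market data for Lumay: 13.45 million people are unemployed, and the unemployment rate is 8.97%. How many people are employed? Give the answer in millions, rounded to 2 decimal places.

Labor force = U / u = 13.45 / 0.0897 ≈ 149.94 million.
Employed = labor force − unemployed = 149.94 − 13.45 = 136.49 million.

About 136.49 million are employed.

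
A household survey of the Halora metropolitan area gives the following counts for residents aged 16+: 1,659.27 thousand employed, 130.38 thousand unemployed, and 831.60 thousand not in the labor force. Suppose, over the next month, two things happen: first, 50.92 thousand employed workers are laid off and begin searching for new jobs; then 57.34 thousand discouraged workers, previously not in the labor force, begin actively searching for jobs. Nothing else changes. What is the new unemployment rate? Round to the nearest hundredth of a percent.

Initially, labor force = 1,659.27 + 130.38 = 1,789.65 thousand, so u = 130.38/1,789.65 = 7.29%.
After the first change, employed falls and unemployed rises by 50.92; labor force unchanged → E = 1,608.35, U = 181.30, labor force = 1,789.65 thousand.
After the second change, unemployed and labor force both rise by 57.34 → E = 1,608.35, U = 238.64, labor force = 1,846.99 thousand.
New unemployment rate = 238.64 / 1,846.99 = 12.92%.

New unemployment rate ≈ 12.92%.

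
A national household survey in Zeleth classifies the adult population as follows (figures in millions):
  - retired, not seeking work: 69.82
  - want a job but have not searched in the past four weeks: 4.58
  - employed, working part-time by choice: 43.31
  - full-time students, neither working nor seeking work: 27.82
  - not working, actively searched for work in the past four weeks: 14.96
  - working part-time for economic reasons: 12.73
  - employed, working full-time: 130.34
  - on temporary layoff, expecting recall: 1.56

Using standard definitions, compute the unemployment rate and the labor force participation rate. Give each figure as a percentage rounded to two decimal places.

Employed = 43.31 + 12.73 + 130.34 = 186.38 million (anyone who worked, including part-time for economic reasons, counts as employed).
Unemployed = 14.96 + 1.56 = 16.52 million (jobless and actively searching, or on temporary layoff).
Labor force = 186.38 + 16.52 = 202.90 million.
Not in labor force = 69.82 + 4.58 + 27.82 = 102.22 million (those not working and not actively searching are outside the labor force — including those who want a job but have given up searching).
Civilian working-age population = 202.90 + 102.22 = 305.12 million.
Unemployment rate = 16.52 / 202.90 = 8.14%.
Labor force participation rate = 202.90 / 305.12 = 66.50%.

Unemployment rate ≈ 8.14%; labor force participation rate ≈ 66.50%.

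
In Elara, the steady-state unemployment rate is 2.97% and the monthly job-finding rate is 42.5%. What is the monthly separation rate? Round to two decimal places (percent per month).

From u* = s/(s+f): s = u·f/(1−u).
s = 0.0297 × 42.5 / (1 − 0.0297) = 1.2623 / 0.9703 ≈ 1.30% per month.

Separation rate ≈ 1.30% per month.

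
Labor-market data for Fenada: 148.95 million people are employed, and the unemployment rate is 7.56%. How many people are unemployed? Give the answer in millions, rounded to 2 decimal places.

Let U be the number unemployed. The labor force is E + U, and U/(E+U) = 0.0756.
So U = 0.0756 × 148.95 / (1 − 0.0756) = 11.2606 / 0.9244 ≈ 12.18 million.

About 12.18 million are unemployed.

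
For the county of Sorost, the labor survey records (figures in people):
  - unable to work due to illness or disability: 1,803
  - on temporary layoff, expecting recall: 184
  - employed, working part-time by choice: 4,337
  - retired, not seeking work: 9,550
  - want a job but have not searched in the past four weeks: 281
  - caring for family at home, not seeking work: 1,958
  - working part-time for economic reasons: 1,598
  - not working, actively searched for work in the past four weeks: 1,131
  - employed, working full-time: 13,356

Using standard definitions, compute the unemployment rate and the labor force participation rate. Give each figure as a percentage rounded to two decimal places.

Employed = 4,337 + 1,598 + 13,356 = 19,291 (anyone who worked, including part-time for economic reasons, counts as employed).
Unemployed = 184 + 1,131 = 1,315 (jobless and actively searching, or on temporary layoff).
Labor force = 19,291 + 1,315 = 20,606.
Not in labor force = 1,803 + 9,550 + 281 + 1,958 = 13,592 (those not working and not actively searching are outside the labor force — including those who want a job but have given up searching).
Civilian working-age population = 20,606 + 13,592 = 34,198.
Unemployment rate = 1,315 / 20,606 = 6.38%.
Labor force participation rate = 20,606 / 34,198 = 60.25%.

Unemployment rate ≈ 6.38%; labor force participation rate ≈ 60.25%.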